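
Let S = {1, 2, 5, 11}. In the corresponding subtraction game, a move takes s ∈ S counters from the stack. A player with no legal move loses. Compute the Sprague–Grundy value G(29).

2

G(0) = 0
G(1) = mex{0} = 1
G(2) = mex{1,0} = 2
G(3) = mex{2,1} = 0
G(4) = mex{0,2} = 1
G(5) = mex{1,0,0} = 2
G(6) = mex{2,1,1} = 0
G(7) = mex{0,2,2} = 1
G(8) = mex{1,0,0} = 2
G(9) = mex{2,1,1} = 0
G(10) = mex{0,2,2} = 1
G(11) = mex{1,0,0,0} = 2
G(12) = mex{2,1,1,1} = 0
G(13) = mex{0,2,2,2} = 1
G(14) = mex{1,0,0,0} = 2
G(15) = mex{2,1,1,1} = 0
G(16) = mex{0,2,2,2} = 1
G(17) = mex{1,0,0,0} = 2
G(18) = mex{2,1,1,1} = 0
G(19) = mex{0,2,2,2} = 1
G(20) = mex{1,0,0,0} = 2
G(21) = mex{2,1,1,1} = 0
G(22) = mex{0,2,2,2} = 1
G(23) = mex{1,0,0,0} = 2
G(24) = mex{2,1,1,1} = 0
G(25) = mex{0,2,2,2} = 1
G(26) = mex{1,0,0,0} = 2
G(27) = mex{2,1,1,1} = 0
G(28) = mex{0,2,2,2} = 1
G(29) = mex{1,0,0,0} = 2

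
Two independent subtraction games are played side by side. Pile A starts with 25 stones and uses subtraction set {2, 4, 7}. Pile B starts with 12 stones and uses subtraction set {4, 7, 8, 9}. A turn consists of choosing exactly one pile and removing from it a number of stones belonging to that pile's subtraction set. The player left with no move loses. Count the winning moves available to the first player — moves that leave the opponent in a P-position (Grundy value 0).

1

Pile A, S = {2, 4, 7}:
G(0) = 0
G(1) = mex{} = 0
G(2) = mex{0} = 1
G(3) = mex{0} = 1
G(4) = mex{1,0} = 2
G(5) = mex{1,0} = 2
G(6) = mex{2,1} = 0
G(7) = mex{2,1,0} = 3
G(8) = mex{0,2,0} = 1
G(9) = mex{3,2,1} = 0
G(10) = mex{1,0,1} = 2
G(11) = mex{0,3,2} = 1
G(12) = mex{2,1,2} = 0
G(13) = mex{1,0,0} = 2
G(14) = mex{0,2,3} = 1
G(15) = mex{2,1,1} = 0
G(16) = mex{1,0,0} = 2
G(17) = mex{0,2,2} = 1
G(18) = mex{2,1,1} = 0
G(19) = mex{1,0,0} = 2
G(20) = mex{0,2,2} = 1
G(21) = mex{2,1,1} = 0
G(22) = mex{1,0,0} = 2
G(23) = mex{0,2,2} = 1
G(24) = mex{2,1,1} = 0
G(25) = mex{1,0,0} = 2
G_A(25) = 2.
Pile B, S = {4, 7, 8, 9}:
n :  0  1  2  3  4  5  6  7  8  9 10 11 12
G :  0  0  0  0  1  1  1  1  2  2  2  2  3
G_B(12) = 3.
Combined Grundy value = 2 ⊕ 3 = 1.
A winning move leaves total XOR = 0, i.e. changes one component's Grundy value g to g ⊕ X where X is the current total.
Pile A: need g' = 2⊕1 = 3. Options: 25−2→G=1, 25−4→G=0, 25−7→G=0. Hits: 0.
Pile B: need g' = 3⊕1 = 2. Options: 12−4→G=2, 12−7→G=1, 12−8→G=1, 12−9→G=0. Hits: 1.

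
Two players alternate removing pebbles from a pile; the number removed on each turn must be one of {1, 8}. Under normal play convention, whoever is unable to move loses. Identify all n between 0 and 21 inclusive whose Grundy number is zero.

G(0) = 0
G(1) = mex{0} = 1
G(2) = mex{1} = 0
G(3) = mex{0} = 1
G(4) = mex{1} = 0
G(5) = mex{0} = 1
G(6) = mex{1} = 0
G(7) = mex{0} = 1
G(8) = mex{1,0} = 2
G(9) = mex{2,1} = 0
G(10) = mex{0,0} = 1
G(11) = mex{1,1} = 0
G(12) = mex{0,0} = 1
G(13) = mex{1,1} = 0
G(14) = mex{0,0} = 1
G(15) = mex{1,1} = 0
G(16) = mex{0,2} = 1
G(17) = mex{1,0} = 2
G(18) = mex{2,1} = 0
G(19) = mex{0,0} = 1
G(20) = mex{1,1} = 0
G(21) = mex{0,0} = 1
P-positions are exactly the n with G(n) = 0.

0, 2, 4, 6, 9, 11, 13, 15, 18, 20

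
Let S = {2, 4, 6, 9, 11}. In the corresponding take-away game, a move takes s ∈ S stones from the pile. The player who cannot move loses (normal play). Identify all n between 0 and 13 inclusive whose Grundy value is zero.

n :  0  1  2  3  4  5  6  7  8  9 10 11 12 13
G :  0  0  1  1  2  2  3  3  0  4  1  5  2  0
P-positions are exactly the n with G(n) = 0.

0, 1, 8, 13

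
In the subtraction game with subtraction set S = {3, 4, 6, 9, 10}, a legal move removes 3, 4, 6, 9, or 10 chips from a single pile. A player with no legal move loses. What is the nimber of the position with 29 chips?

n :  0  1  2  3  4  5  6  7  8  9 10 11 12 13 14 15 16 17 18 19 20 21 22 23 24 25 26 27 28 29
G :  0  0  0  1  1  1  2  2  2  3  3  3  4  0  0  0  1  1  1  2  2  2  3  3  3  4  0  0  0  1

1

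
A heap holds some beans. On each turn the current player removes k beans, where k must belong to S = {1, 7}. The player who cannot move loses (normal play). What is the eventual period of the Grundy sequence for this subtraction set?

G(0) = 0
G(1) = mex{0} = 1
G(2) = mex{1} = 0
G(3) = mex{0} = 1
G(4) = mex{1} = 0
G(5) = mex{0} = 1
G(6) = mex{1} = 0
G(7) = mex{0,0} = 1
G(8) = mex{1,1} = 0
G(9) = mex{0,0} = 1
G(10) = mex{1,1} = 0
G(11) = mex{0,0} = 1
G(12) = mex{1,1} = 0
G(13) = mex{0,0} = 1
G(14) = mex{1,1} = 0
G(n+2) = G(n) holds for n = 0,…,6 (a full window of length max(S) = 7), so the sequence is purely periodic with period 2.

2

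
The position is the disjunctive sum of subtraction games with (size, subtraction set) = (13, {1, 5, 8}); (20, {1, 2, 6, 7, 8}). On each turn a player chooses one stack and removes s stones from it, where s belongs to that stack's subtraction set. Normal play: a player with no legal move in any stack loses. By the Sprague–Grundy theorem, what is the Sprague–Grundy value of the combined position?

5

Stack A, S = {1, 5, 8}:
n :  0  1  2  3  4  5  6  7  8  9 10 11 12 13
G :  0  1  0  1  0  1  0  1  2  3  2  3  2  0
G_A(13) = 0.
Stack B, S = {1, 2, 6, 7, 8}:
G(0) = 0
G(1) = mex{0} = 1
G(2) = mex{1,0} = 2
G(3) = mex{2,1} = 0
G(4) = mex{0,2} = 1
G(5) = mex{1,0} = 2
G(6) = mex{2,1,0} = 3
G(7) = mex{3,2,1,0} = 4
G(8) = mex{4,3,2,1,0} = 5
G(9) = mex{5,4,0,2,1} = 3
G(10) = mex{3,5,1,0,2} = 4
G(11) = mex{4,3,2,1,0} = 5
G(12) = mex{5,4,3,2,1} = 0
G(13) = mex{0,5,4,3,2} = 1
G(14) = mex{1,0,5,4,3} = 2
G(15) = mex{2,1,3,5,4} = 0
G(16) = mex{0,2,4,3,5} = 1
G(17) = mex{1,0,5,4,3} = 2
G(18) = mex{2,1,0,5,4} = 3
G(19) = mex{3,2,1,0,5} = 4
G(20) = mex{4,3,2,1,0} = 5
G_B(20) = 5.
Combined Grundy value = 0 ⊕ 5 = 5.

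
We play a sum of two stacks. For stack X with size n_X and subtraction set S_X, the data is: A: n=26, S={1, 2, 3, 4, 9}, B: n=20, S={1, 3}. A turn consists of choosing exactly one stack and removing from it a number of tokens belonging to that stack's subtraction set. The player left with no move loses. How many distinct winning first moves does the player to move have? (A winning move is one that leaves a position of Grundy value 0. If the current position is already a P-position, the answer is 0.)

Stack A, S = {1, 2, 3, 4, 9}:
G(0) = 0
G(1) = mex{0} = 1
G(2) = mex{1,0} = 2
G(3) = mex{2,1,0} = 3
G(4) = mex{3,2,1,0} = 4
G(5) = mex{4,3,2,1} = 0
G(6) = mex{0,4,3,2} = 1
G(7) = mex{1,0,4,3} = 2
G(8) = mex{2,1,0,4} = 3
G(9) = mex{3,2,1,0,0} = 4
G(10) = mex{4,3,2,1,1} = 0
G(11) = mex{0,4,3,2,2} = 1
G(12) = mex{1,0,4,3,3} = 2
G(13) = mex{2,1,0,4,4} = 3
G(14) = mex{3,2,1,0,0} = 4
G(15) = mex{4,3,2,1,1} = 0
G(16) = mex{0,4,3,2,2} = 1
G(17) = mex{1,0,4,3,3} = 2
G(18) = mex{2,1,0,4,4} = 3
G(19) = mex{3,2,1,0,0} = 4
G(20) = mex{4,3,2,1,1} = 0
G(21) = mex{0,4,3,2,2} = 1
G(22) = mex{1,0,4,3,3} = 2
G(23) = mex{2,1,0,4,4} = 3
G(24) = mex{3,2,1,0,0} = 4
G(25) = mex{4,3,2,1,1} = 0
G(26) = mex{0,4,3,2,2} = 1
G_A(26) = 1.
Stack B, S = {1, 3}:
G(0) = 0
G(1) = mex{0} = 1
G(2) = mex{1} = 0
G(3) = mex{0,0} = 1
G(4) = mex{1,1} = 0
G(5) = mex{0,0} = 1
G(6) = mex{1,1} = 0
G(7) = mex{0,0} = 1
G(8) = mex{1,1} = 0
G(9) = mex{0,0} = 1
G(10) = mex{1,1} = 0
G(11) = mex{0,0} = 1
G(12) = mex{1,1} = 0
G(13) = mex{0,0} = 1
G(14) = mex{1,1} = 0
G(15) = mex{0,0} = 1
G(16) = mex{1,1} = 0
G(17) = mex{0,0} = 1
G(18) = mex{1,1} = 0
G(19) = mex{0,0} = 1
G(20) = mex{1,1} = 0
G_B(20) = 0.
Combined Grundy value = 1 ⊕ 0 = 1.
A winning move leaves total XOR = 0, i.e. changes one component's Grundy value g to g ⊕ X where X is the current total.
Stack A: need g' = 1⊕1 = 0. Options: 26−1→G=0, 26−2→G=4, 26−3→G=3, 26−4→G=2, 26−9→G=2. Hits: 1.
Stack B: need g' = 0⊕1 = 1. Options: 20−1→G=1, 20−3→G=1. Hits: 2.

3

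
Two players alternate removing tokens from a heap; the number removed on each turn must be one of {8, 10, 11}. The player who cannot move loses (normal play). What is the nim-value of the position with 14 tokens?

G(0) = 0
G(1) = mex{} = 0
G(2) = mex{} = 0
G(3) = mex{} = 0
G(4) = mex{} = 0
G(5) = mex{} = 0
G(6) = mex{} = 0
G(7) = mex{} = 0
G(8) = mex{0} = 1
G(9) = mex{0} = 1
G(10) = mex{0,0} = 1
G(11) = mex{0,0,0} = 1
G(12) = mex{0,0,0} = 1
G(13) = mex{0,0,0} = 1
G(14) = mex{0,0,0} = 1

1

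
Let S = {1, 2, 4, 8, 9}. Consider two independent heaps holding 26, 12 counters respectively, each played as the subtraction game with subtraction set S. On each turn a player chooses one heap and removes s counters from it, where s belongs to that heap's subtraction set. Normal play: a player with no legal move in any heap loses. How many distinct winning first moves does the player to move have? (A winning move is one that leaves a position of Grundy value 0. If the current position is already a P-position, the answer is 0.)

All heaps use S = {1, 2, 4, 8, 9}:
G(0) = 0
G(1) = mex{0} = 1
G(2) = mex{1,0} = 2
G(3) = mex{2,1} = 0
G(4) = mex{0,2,0} = 1
G(5) = mex{1,0,1} = 2
G(6) = mex{2,1,2} = 0
G(7) = mex{0,2,0} = 1
G(8) = mex{1,0,1,0} = 2
G(9) = mex{2,1,2,1,0} = 3
G(10) = mex{3,2,0,2,1} = 4
G(11) = mex{4,3,1,0,2} = 5
G(12) = mex{5,4,2,1,0} = 3
G(13) = mex{3,5,3,2,1} = 0
G(14) = mex{0,3,4,0,2} = 1
G(15) = mex{1,0,5,1,0} = 2
G(16) = mex{2,1,3,2,1} = 0
G(17) = mex{0,2,0,3,2} = 1
G(18) = mex{1,0,1,4,3} = 2
G(19) = mex{2,1,2,5,4} = 0
G(20) = mex{0,2,0,3,5} = 1
G(21) = mex{1,0,1,0,3} = 2
G(22) = mex{2,1,2,1,0} = 3
G(23) = mex{3,2,0,2,1} = 4
G(24) = mex{4,3,1,0,2} = 5
G(25) = mex{5,4,2,1,0} = 3
G(26) = mex{3,5,3,2,1} = 0
Heap A: G(26) = 0.
Heap B: G(12) = 3.
Combined Grundy value = 0 ⊕ 3 = 3.
A winning move leaves total XOR = 0, i.e. changes one component's Grundy value g to g ⊕ X where X is the current total.
Heap A: need g' = 0⊕3 = 3. Options: 26−1→G=3, 26−2→G=5, 26−4→G=3, 26−8→G=2, 26−9→G=1. Hits: 2.
Heap B: need g' = 3⊕3 = 0. Options: 12−1→G=5, 12−2→G=4, 12−4→G=2, 12−8→G=1, 12−9→G=0. Hits: 1.

3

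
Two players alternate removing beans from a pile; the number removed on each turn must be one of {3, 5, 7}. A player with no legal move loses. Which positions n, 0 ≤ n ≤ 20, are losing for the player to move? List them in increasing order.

n :  0  1  2  3  4  5  6  7  8  9 10 11 12 13 14 15 16 17 18 19 20
G :  0  0  0  1  1  1  2  2  2  3  0  0  0  1  1  1  2  2  2  3  0
P-positions are exactly the n with G(n) = 0.

0, 1, 2, 10, 11, 12, 20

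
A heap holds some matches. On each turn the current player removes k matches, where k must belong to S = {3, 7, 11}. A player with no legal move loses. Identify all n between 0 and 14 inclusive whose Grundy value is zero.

0, 1, 2, 6, 10, 14

G(0) = 0
G(1) = mex{} = 0
G(2) = mex{} = 0
G(3) = mex{0} = 1
G(4) = mex{0} = 1
G(5) = mex{0} = 1
G(6) = mex{1} = 0
G(7) = mex{1,0} = 2
G(8) = mex{1,0} = 2
G(9) = mex{0,0} = 1
G(10) = mex{2,1} = 0
G(11) = mex{2,1,0} = 3
G(12) = mex{1,1,0} = 2
G(13) = mex{0,0,0} = 1
G(14) = mex{3,2,1} = 0
P-positions are exactly the n with G(n) = 0.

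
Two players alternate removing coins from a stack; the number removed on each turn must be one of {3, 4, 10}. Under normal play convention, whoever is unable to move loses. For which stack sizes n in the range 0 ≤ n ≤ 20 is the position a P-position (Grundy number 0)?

0, 1, 2, 7, 8, 9, 14, 15, 16

n :  0  1  2  3  4  5  6  7  8  9 10 11 12 13 14 15 16 17 18 19 20
G :  0  0  0  1  1  1  2  0  0  0  1  1  1  2  0  0  0  1  1  1  2
P-positions are exactly the n with G(n) = 0.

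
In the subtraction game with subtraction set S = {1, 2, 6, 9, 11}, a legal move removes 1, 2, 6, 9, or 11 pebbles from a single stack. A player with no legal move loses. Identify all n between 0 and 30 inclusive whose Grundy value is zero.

0, 3, 7, 10, 15, 20, 23, 27, 30

n :  0  1  2  3  4  5  6  7  8  9 10 11 12 13 14 15 16 17 18 19 20 21 22 23 24 25 26 27 28 29 30
G :  0  1  2  0  1  2  3  0  1  2  0  1  2  3  4  0  1  2  3  4  0  1  2  0  1  2  3  0  1  2  0
P-positions are exactly the n with G(n) = 0.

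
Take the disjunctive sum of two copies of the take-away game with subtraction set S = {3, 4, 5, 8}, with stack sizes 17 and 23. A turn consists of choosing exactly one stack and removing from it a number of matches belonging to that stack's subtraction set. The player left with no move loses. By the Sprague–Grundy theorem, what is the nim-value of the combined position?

2

All stacks use S = {3, 4, 5, 8}:
G(0) = 0
G(1) = mex{} = 0
G(2) = mex{} = 0
G(3) = mex{0} = 1
G(4) = mex{0,0} = 1
G(5) = mex{0,0,0} = 1
G(6) = mex{1,0,0} = 2
G(7) = mex{1,1,0} = 2
G(8) = mex{1,1,1,0} = 2
G(9) = mex{2,1,1,0} = 3
G(10) = mex{2,2,1,0} = 3
G(11) = mex{2,2,2,1} = 0
G(12) = mex{3,2,2,1} = 0
G(13) = mex{3,3,2,1} = 0
G(14) = mex{0,3,3,2} = 1
G(15) = mex{0,0,3,2} = 1
G(16) = mex{0,0,0,2} = 1
G(17) = mex{1,0,0,3} = 2
G(18) = mex{1,1,0,3} = 2
G(19) = mex{1,1,1,0} = 2
G(20) = mex{2,1,1,0} = 3
G(21) = mex{2,2,1,0} = 3
G(22) = mex{2,2,2,1} = 0
G(23) = mex{3,2,2,1} = 0
Stack A: G(17) = 2.
Stack B: G(23) = 0.
Combined Grundy value = 2 ⊕ 0 = 2.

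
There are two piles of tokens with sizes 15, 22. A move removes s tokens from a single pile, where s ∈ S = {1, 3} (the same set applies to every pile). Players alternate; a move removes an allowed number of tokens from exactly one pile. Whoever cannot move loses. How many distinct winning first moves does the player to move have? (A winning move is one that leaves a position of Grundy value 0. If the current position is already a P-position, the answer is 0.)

4

All piles use S = {1, 3}:
G(0) = 0
G(1) = mex{0} = 1
G(2) = mex{1} = 0
G(3) = mex{0,0} = 1
G(4) = mex{1,1} = 0
G(5) = mex{0,0} = 1
G(6) = mex{1,1} = 0
G(7) = mex{0,0} = 1
G(8) = mex{1,1} = 0
G(9) = mex{0,0} = 1
G(10) = mex{1,1} = 0
G(11) = mex{0,0} = 1
G(12) = mex{1,1} = 0
G(13) = mex{0,0} = 1
G(14) = mex{1,1} = 0
G(15) = mex{0,0} = 1
G(16) = mex{1,1} = 0
G(17) = mex{0,0} = 1
G(18) = mex{1,1} = 0
G(19) = mex{0,0} = 1
G(20) = mex{1,1} = 0
G(21) = mex{0,0} = 1
G(22) = mex{1,1} = 0
Pile A: G(15) = 1.
Pile B: G(22) = 0.
Combined Grundy value = 1 ⊕ 0 = 1.
A winning move leaves total XOR = 0, i.e. changes one component's Grundy value g to g ⊕ X where X is the current total.
Pile A: need g' = 1⊕1 = 0. Options: 15−1→G=0, 15−3→G=0. Hits: 2.
Pile B: need g' = 0⊕1 = 1. Options: 22−1→G=1, 22−3→G=1. Hits: 2.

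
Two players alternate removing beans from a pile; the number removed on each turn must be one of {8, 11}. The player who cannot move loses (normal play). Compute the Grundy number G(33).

G(0) = 0
G(1) = mex{} = 0
G(2) = mex{} = 0
G(3) = mex{} = 0
G(4) = mex{} = 0
G(5) = mex{} = 0
G(6) = mex{} = 0
G(7) = mex{} = 0
G(8) = mex{0} = 1
G(9) = mex{0} = 1
G(10) = mex{0} = 1
G(11) = mex{0,0} = 1
G(12) = mex{0,0} = 1
G(13) = mex{0,0} = 1
G(14) = mex{0,0} = 1
G(15) = mex{0,0} = 1
G(16) = mex{1,0} = 2
G(17) = mex{1,0} = 2
G(18) = mex{1,0} = 2
G(19) = mex{1,1} = 0
G(20) = mex{1,1} = 0
G(21) = mex{1,1} = 0
G(22) = mex{1,1} = 0
G(23) = mex{1,1} = 0
G(24) = mex{2,1} = 0
G(25) = mex{2,1} = 0
G(26) = mex{2,1} = 0
G(27) = mex{0,2} = 1
G(28) = mex{0,2} = 1
G(29) = mex{0,2} = 1
G(30) = mex{0,0} = 1
G(31) = mex{0,0} = 1
G(32) = mex{0,0} = 1
G(33) = mex{0,0} = 1

1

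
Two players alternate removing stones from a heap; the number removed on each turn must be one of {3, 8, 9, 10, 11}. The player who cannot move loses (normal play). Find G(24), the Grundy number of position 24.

1

G(0) = 0
G(1) = mex{} = 0
G(2) = mex{} = 0
G(3) = mex{0} = 1
G(4) = mex{0} = 1
G(5) = mex{0} = 1
G(6) = mex{1} = 0
G(7) = mex{1} = 0
G(8) = mex{1,0} = 2
G(9) = mex{0,0,0} = 1
G(10) = mex{0,0,0,0} = 1
G(11) = mex{2,1,0,0,0} = 3
G(12) = mex{1,1,1,0,0} = 2
G(13) = mex{1,1,1,1,0} = 2
G(14) = mex{3,0,1,1,1} = 2
G(15) = mex{2,0,0,1,1} = 3
G(16) = mex{2,2,0,0,1} = 3
G(17) = mex{2,1,2,0,0} = 3
G(18) = mex{3,1,1,2,0} = 4
G(19) = mex{3,3,1,1,2} = 0
G(20) = mex{3,2,3,1,1} = 0
G(21) = mex{4,2,2,3,1} = 0
G(22) = mex{0,2,2,2,3} = 1
G(23) = mex{0,3,2,2,2} = 1
G(24) = mex{0,3,3,2,2} = 1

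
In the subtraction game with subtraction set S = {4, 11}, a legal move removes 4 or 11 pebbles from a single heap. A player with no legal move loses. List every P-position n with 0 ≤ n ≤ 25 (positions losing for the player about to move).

0, 1, 2, 3, 8, 9, 10, 15, 16, 17, 18, 23, 24, 25

G(0) = 0
G(1) = mex{} = 0
G(2) = mex{} = 0
G(3) = mex{} = 0
G(4) = mex{0} = 1
G(5) = mex{0} = 1
G(6) = mex{0} = 1
G(7) = mex{0} = 1
G(8) = mex{1} = 0
G(9) = mex{1} = 0
G(10) = mex{1} = 0
G(11) = mex{1,0} = 2
G(12) = mex{0,0} = 1
G(13) = mex{0,0} = 1
G(14) = mex{0,0} = 1
G(15) = mex{2,1} = 0
G(16) = mex{1,1} = 0
G(17) = mex{1,1} = 0
G(18) = mex{1,1} = 0
G(19) = mex{0,0} = 1
G(20) = mex{0,0} = 1
G(21) = mex{0,0} = 1
G(22) = mex{0,2} = 1
G(23) = mex{1,1} = 0
G(24) = mex{1,1} = 0
G(25) = mex{1,1} = 0
P-positions are exactly the n with G(n) = 0.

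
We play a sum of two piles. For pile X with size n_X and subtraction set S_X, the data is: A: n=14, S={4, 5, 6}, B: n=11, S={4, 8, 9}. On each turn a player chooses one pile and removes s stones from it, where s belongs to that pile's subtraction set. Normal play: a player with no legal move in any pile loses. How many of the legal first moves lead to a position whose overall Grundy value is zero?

Pile A, S = {4, 5, 6}:
n :  0  1  2  3  4  5  6  7  8  9 10 11 12 13 14
G :  0  0  0  0  1  1  1  1  2  2  0  0  0  0  1
G_A(14) = 1.
Pile B, S = {4, 8, 9}:
G(0) = 0
G(1) = mex{} = 0
G(2) = mex{} = 0
G(3) = mex{} = 0
G(4) = mex{0} = 1
G(5) = mex{0} = 1
G(6) = mex{0} = 1
G(7) = mex{0} = 1
G(8) = mex{1,0} = 2
G(9) = mex{1,0,0} = 2
G(10) = mex{1,0,0} = 2
G(11) = mex{1,0,0} = 2
G_B(11) = 2.
Combined Grundy value = 1 ⊕ 2 = 3.
A winning move leaves total XOR = 0, i.e. changes one component's Grundy value g to g ⊕ X where X is the current total.
Pile A: need g' = 1⊕3 = 2. Options: 14−4→G=0, 14−5→G=2, 14−6→G=2. Hits: 2.
Pile B: need g' = 2⊕3 = 1. Options: 11−4→G=1, 11−8→G=0, 11−9→G=0. Hits: 1.

3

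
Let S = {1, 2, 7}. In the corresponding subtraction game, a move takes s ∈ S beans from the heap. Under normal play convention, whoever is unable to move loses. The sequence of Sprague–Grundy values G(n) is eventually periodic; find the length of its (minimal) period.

3

G(0) = 0
G(1) = mex{0} = 1
G(2) = mex{1,0} = 2
G(3) = mex{2,1} = 0
G(4) = mex{0,2} = 1
G(5) = mex{1,0} = 2
G(6) = mex{2,1} = 0
G(7) = mex{0,2,0} = 1
G(8) = mex{1,0,1} = 2
G(9) = mex{2,1,2} = 0
G(10) = mex{0,2,0} = 1
G(11) = mex{1,0,1} = 2
G(12) = mex{2,1,2} = 0
G(13) = mex{0,2,0} = 1
G(14) = mex{1,0,1} = 2
G(n+3) = G(n) holds for n = 0,…,6 (a full window of length max(S) = 7), so the sequence is purely periodic with period 3.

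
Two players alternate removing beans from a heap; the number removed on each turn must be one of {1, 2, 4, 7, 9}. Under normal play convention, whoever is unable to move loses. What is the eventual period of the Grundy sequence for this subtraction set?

G(0) = 0
G(1) = mex{0} = 1
G(2) = mex{1,0} = 2
G(3) = mex{2,1} = 0
G(4) = mex{0,2,0} = 1
G(5) = mex{1,0,1} = 2
G(6) = mex{2,1,2} = 0
G(7) = mex{0,2,0,0} = 1
G(8) = mex{1,0,1,1} = 2
G(9) = mex{2,1,2,2,0} = 3
G(10) = mex{3,2,0,0,1} = 4
G(11) = mex{4,3,1,1,2} = 0
G(12) = mex{0,4,2,2,0} = 1
G(13) = mex{1,0,3,0,1} = 2
G(14) = mex{2,1,4,1,2} = 0
G(15) = mex{0,2,0,2,0} = 1
G(16) = mex{1,0,1,3,1} = 2
G(17) = mex{2,1,2,4,2} = 0
G(18) = mex{0,2,0,0,3} = 1
G(19) = mex{1,0,1,1,4} = 2
G(20) = mex{2,1,2,2,0} = 3
G(21) = mex{3,2,0,0,1} = 4
G(22) = mex{4,3,1,1,2} = 0
G(23) = mex{0,4,2,2,0} = 1
G(n+11) = G(n) holds for n = 0,…,8 (a full window of length max(S) = 9), so the sequence is purely periodic with period 11.

11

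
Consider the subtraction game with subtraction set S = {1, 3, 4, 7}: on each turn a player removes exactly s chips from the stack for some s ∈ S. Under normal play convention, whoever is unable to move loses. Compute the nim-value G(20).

2

n :  0  1  2  3  4  5  6  7  8  9 10 11 12 13 14 15 16 17 18 19 20
G :  0  1  0  1  2  3  2  3  0  1  0  1  2  3  2  3  0  1  0  1  2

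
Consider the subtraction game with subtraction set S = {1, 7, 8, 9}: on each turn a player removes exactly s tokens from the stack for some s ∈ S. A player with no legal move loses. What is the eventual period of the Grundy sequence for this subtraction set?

G(0) = 0
G(1) = mex{0} = 1
G(2) = mex{1} = 0
G(3) = mex{0} = 1
G(4) = mex{1} = 0
G(5) = mex{0} = 1
G(6) = mex{1} = 0
G(7) = mex{0,0} = 1
G(8) = mex{1,1,0} = 2
G(9) = mex{2,0,1,0} = 3
G(10) = mex{3,1,0,1} = 2
G(11) = mex{2,0,1,0} = 3
G(12) = mex{3,1,0,1} = 2
G(13) = mex{2,0,1,0} = 3
G(14) = mex{3,1,0,1} = 2
G(15) = mex{2,2,1,0} = 3
G(16) = mex{3,3,2,1} = 0
G(17) = mex{0,2,3,2} = 1
G(18) = mex{1,3,2,3} = 0
G(19) = mex{0,2,3,2} = 1
G(20) = mex{1,3,2,3} = 0
G(21) = mex{0,2,3,2} = 1
G(22) = mex{1,3,2,3} = 0
G(23) = mex{0,0,3,2} = 1
G(24) = mex{1,1,0,3} = 2
G(25) = mex{2,0,1,0} = 3
G(26) = mex{3,1,0,1} = 2
G(27) = mex{2,0,1,0} = 3
G(28) = mex{3,1,0,1} = 2
G(29) = mex{2,0,1,0} = 3
G(30) = mex{3,1,0,1} = 2
G(31) = mex{2,2,1,0} = 3
G(32) = mex{3,3,2,1} = 0
G(33) = mex{0,2,3,2} = 1
G(n+16) = G(n) holds for n = 0,…,8 (a full window of length max(S) = 9), so the sequence is purely periodic with period 16.

16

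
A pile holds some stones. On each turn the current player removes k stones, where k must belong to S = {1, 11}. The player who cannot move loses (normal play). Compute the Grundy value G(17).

G(0) = 0
G(1) = mex{0} = 1
G(2) = mex{1} = 0
G(3) = mex{0} = 1
G(4) = mex{1} = 0
G(5) = mex{0} = 1
G(6) = mex{1} = 0
G(7) = mex{0} = 1
G(8) = mex{1} = 0
G(9) = mex{0} = 1
G(10) = mex{1} = 0
G(11) = mex{0,0} = 1
G(12) = mex{1,1} = 0
G(13) = mex{0,0} = 1
G(14) = mex{1,1} = 0
G(15) = mex{0,0} = 1
G(16) = mex{1,1} = 0
G(17) = mex{0,0} = 1

1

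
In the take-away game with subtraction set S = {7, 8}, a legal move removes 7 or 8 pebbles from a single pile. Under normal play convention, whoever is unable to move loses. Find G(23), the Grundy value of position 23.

1

n :  0  1  2  3  4  5  6  7  8  9 10 11 12 13 14 15 16 17 18 19 20 21 22 23
G :  0  0  0  0  0  0  0  1  1  1  1  1  1  1  2  0  0  0  0  0  0  0  1  1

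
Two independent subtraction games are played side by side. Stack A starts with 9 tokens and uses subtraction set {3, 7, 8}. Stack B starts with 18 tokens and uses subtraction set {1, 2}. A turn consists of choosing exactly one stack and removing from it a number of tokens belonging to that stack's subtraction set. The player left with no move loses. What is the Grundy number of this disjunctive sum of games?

Stack A, S = {3, 7, 8}:
G(0) = 0
G(1) = mex{} = 0
G(2) = mex{} = 0
G(3) = mex{0} = 1
G(4) = mex{0} = 1
G(5) = mex{0} = 1
G(6) = mex{1} = 0
G(7) = mex{1,0} = 2
G(8) = mex{1,0,0} = 2
G(9) = mex{0,0,0} = 1
G_A(9) = 1.
Stack B, S = {1, 2}:
n :  0  1  2  3  4  5  6  7  8  9 10 11 12 13 14 15 16 17 18
G :  0  1  2  0  1  2  0  1  2  0  1  2  0  1  2  0  1  2  0
G_B(18) = 0.
Combined Grundy value = 1 ⊕ 0 = 1.

1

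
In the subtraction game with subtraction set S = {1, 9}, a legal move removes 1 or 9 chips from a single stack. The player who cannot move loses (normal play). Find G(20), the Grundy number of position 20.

0

n :  0  1  2  3  4  5  6  7  8  9 10 11 12 13 14 15 16 17 18 19 20
G :  0  1  0  1  0  1  0  1  0  1  0  1  0  1  0  1  0  1  0  1  0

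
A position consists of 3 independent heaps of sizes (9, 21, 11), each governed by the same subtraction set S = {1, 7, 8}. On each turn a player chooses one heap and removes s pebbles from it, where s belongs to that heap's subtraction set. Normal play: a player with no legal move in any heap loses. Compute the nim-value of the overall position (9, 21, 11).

All heaps use S = {1, 7, 8}:
n :  0  1  2  3  4  5  6  7  8  9 10 11 12 13 14 15 16 17 18 19 20 21
G :  0  1  0  1  0  1  0  1  2  3  2  3  2  3  2  0  1  0  1  0  1  0
Heap A: G(9) = 3.
Heap B: G(21) = 0.
Heap C: G(11) = 3.
Combined Grundy value = 3 ⊕ 0 ⊕ 3 = 0.

0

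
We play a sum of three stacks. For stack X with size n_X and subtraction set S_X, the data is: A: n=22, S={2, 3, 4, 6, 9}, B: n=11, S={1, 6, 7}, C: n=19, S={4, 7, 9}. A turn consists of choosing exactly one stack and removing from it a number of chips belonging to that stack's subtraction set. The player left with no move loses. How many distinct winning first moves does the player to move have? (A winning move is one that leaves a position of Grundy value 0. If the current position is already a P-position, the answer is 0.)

Stack A, S = {2, 3, 4, 6, 9}:
n :  0  1  2  3  4  5  6  7  8  9 10 11 12 13 14 15 16 17 18 19 20 21 22
G :  0  0  1  1  2  2  3  3  0  4  1  5  2  0  3  1  4  2  0  3  1  4  2
G_A(22) = 2.
Stack B, S = {1, 6, 7}:
G(0) = 0
G(1) = mex{0} = 1
G(2) = mex{1} = 0
G(3) = mex{0} = 1
G(4) = mex{1} = 0
G(5) = mex{0} = 1
G(6) = mex{1,0} = 2
G(7) = mex{2,1,0} = 3
G(8) = mex{3,0,1} = 2
G(9) = mex{2,1,0} = 3
G(10) = mex{3,0,1} = 2
G(11) = mex{2,1,0} = 3
G_B(11) = 3.
Stack C, S = {4, 7, 9}:
n :  0  1  2  3  4  5  6  7  8  9 10 11 12 13 14 15 16 17 18 19
G :  0  0  0  0  1  1  1  1  2  2  2  2  3  0  0  0  0  1  1  1
G_C(19) = 1.
Combined Grundy value = 2 ⊕ 3 ⊕ 1 = 0.
A winning move leaves total XOR = 0, i.e. changes one component's Grundy value g to g ⊕ X where X is the current total.
Stack A: target g' = 2⊕0 = 2, but every legal move changes the Grundy value (mex property), so 0 moves.
Stack B: target g' = 3⊕0 = 3, but every legal move changes the Grundy value (mex property), so 0 moves.
Stack C: target g' = 1⊕0 = 1, but every legal move changes the Grundy value (mex property), so 0 moves.

0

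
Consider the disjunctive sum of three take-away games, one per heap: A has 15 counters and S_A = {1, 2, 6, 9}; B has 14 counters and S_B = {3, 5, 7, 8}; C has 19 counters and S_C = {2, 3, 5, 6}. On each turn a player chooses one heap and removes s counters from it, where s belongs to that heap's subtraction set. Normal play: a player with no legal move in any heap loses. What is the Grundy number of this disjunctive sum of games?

1

Heap A, S = {1, 2, 6, 9}:
n :  0  1  2  3  4  5  6  7  8  9 10 11 12 13 14 15
G :  0  1  2  0  1  2  3  0  1  2  0  1  2  3  0  1
G_A(15) = 1.
Heap B, S = {3, 5, 7, 8}:
n :  0  1  2  3  4  5  6  7  8  9 10 11 12 13 14
G :  0  0  0  1  1  1  2  2  2  3  3  0  0  0  1
G_B(14) = 1.
Heap C, S = {2, 3, 5, 6}:
G(0) = 0
G(1) = mex{} = 0
G(2) = mex{0} = 1
G(3) = mex{0,0} = 1
G(4) = mex{1,0} = 2
G(5) = mex{1,1,0} = 2
G(6) = mex{2,1,0,0} = 3
G(7) = mex{2,2,1,0} = 3
G(8) = mex{3,2,1,1} = 0
G(9) = mex{3,3,2,1} = 0
G(10) = mex{0,3,2,2} = 1
G(11) = mex{0,0,3,2} = 1
G(12) = mex{1,0,3,3} = 2
G(13) = mex{1,1,0,3} = 2
G(14) = mex{2,1,0,0} = 3
G(15) = mex{2,2,1,0} = 3
G(16) = mex{3,2,1,1} = 0
G(17) = mex{3,3,2,1} = 0
G(18) = mex{0,3,2,2} = 1
G(19) = mex{0,0,3,2} = 1
G_C(19) = 1.
Combined Grundy value = 1 ⊕ 1 ⊕ 1 = 1.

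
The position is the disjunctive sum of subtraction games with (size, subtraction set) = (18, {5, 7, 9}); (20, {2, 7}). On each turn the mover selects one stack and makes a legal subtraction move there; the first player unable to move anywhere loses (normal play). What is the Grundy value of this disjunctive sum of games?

Stack A, S = {5, 7, 9}:
n :  0  1  2  3  4  5  6  7  8  9 10 11 12 13 14 15 16 17 18
G :  0  0  0  0  0  1  1  1  1  1  2  2  2  2  0  0  0  0  0
G_A(18) = 0.
Stack B, S = {2, 7}:
G(0) = 0
G(1) = mex{} = 0
G(2) = mex{0} = 1
G(3) = mex{0} = 1
G(4) = mex{1} = 0
G(5) = mex{1} = 0
G(6) = mex{0} = 1
G(7) = mex{0,0} = 1
G(8) = mex{1,0} = 2
G(9) = mex{1,1} = 0
G(10) = mex{2,1} = 0
G(11) = mex{0,0} = 1
G(12) = mex{0,0} = 1
G(13) = mex{1,1} = 0
G(14) = mex{1,1} = 0
G(15) = mex{0,2} = 1
G(16) = mex{0,0} = 1
G(17) = mex{1,0} = 2
G(18) = mex{1,1} = 0
G(19) = mex{2,1} = 0
G(20) = mex{0,0} = 1
G_B(20) = 1.
Combined Grundy value = 0 ⊕ 1 = 1.

1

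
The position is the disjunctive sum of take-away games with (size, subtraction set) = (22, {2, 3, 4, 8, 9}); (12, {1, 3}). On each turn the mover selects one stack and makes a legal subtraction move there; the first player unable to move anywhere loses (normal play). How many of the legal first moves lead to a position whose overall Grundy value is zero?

3

Stack A, S = {2, 3, 4, 8, 9}:
G(0) = 0
G(1) = mex{} = 0
G(2) = mex{0} = 1
G(3) = mex{0,0} = 1
G(4) = mex{1,0,0} = 2
G(5) = mex{1,1,0} = 2
G(6) = mex{2,1,1} = 0
G(7) = mex{2,2,1} = 0
G(8) = mex{0,2,2,0} = 1
G(9) = mex{0,0,2,0,0} = 1
G(10) = mex{1,0,0,1,0} = 2
G(11) = mex{1,1,0,1,1} = 2
G(12) = mex{2,1,1,2,1} = 0
G(13) = mex{2,2,1,2,2} = 0
G(14) = mex{0,2,2,0,2} = 1
G(15) = mex{0,0,2,0,0} = 1
G(16) = mex{1,0,0,1,0} = 2
G(17) = mex{1,1,0,1,1} = 2
G(18) = mex{2,1,1,2,1} = 0
G(19) = mex{2,2,1,2,2} = 0
G(20) = mex{0,2,2,0,2} = 1
G(21) = mex{0,0,2,0,0} = 1
G(22) = mex{1,0,0,1,0} = 2
G_A(22) = 2.
Stack B, S = {1, 3}:
n :  0  1  2  3  4  5  6  7  8  9 10 11 12
G :  0  1  0  1  0  1  0  1  0  1  0  1  0
G_B(12) = 0.
Combined Grundy value = 2 ⊕ 0 = 2.
A winning move leaves total XOR = 0, i.e. changes one component's Grundy value g to g ⊕ X where X is the current total.
Stack A: need g' = 2⊕2 = 0. Options: 22−2→G=1, 22−3→G=0, 22−4→G=0, 22−8→G=1, 22−9→G=0. Hits: 3.
Stack B: need g' = 0⊕2 = 2. Options: 12−1→G=1, 12−3→G=1. Hits: 0.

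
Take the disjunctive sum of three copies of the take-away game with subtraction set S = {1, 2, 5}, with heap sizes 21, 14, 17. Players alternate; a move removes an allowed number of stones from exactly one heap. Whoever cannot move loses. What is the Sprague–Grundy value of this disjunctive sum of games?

0

All heaps use S = {1, 2, 5}:
G(0) = 0
G(1) = mex{0} = 1
G(2) = mex{1,0} = 2
G(3) = mex{2,1} = 0
G(4) = mex{0,2} = 1
G(5) = mex{1,0,0} = 2
G(6) = mex{2,1,1} = 0
G(7) = mex{0,2,2} = 1
G(8) = mex{1,0,0} = 2
G(9) = mex{2,1,1} = 0
G(10) = mex{0,2,2} = 1
G(11) = mex{1,0,0} = 2
G(12) = mex{2,1,1} = 0
G(13) = mex{0,2,2} = 1
G(14) = mex{1,0,0} = 2
G(15) = mex{2,1,1} = 0
G(16) = mex{0,2,2} = 1
G(17) = mex{1,0,0} = 2
G(18) = mex{2,1,1} = 0
G(19) = mex{0,2,2} = 1
G(20) = mex{1,0,0} = 2
G(21) = mex{2,1,1} = 0
Heap A: G(21) = 0.
Heap B: G(14) = 2.
Heap C: G(17) = 2.
Combined Grundy value = 0 ⊕ 2 ⊕ 2 = 0.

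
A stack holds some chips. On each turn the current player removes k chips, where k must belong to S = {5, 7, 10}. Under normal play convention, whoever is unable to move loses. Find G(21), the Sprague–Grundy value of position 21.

G(0) = 0
G(1) = mex{} = 0
G(2) = mex{} = 0
G(3) = mex{} = 0
G(4) = mex{} = 0
G(5) = mex{0} = 1
G(6) = mex{0} = 1
G(7) = mex{0,0} = 1
G(8) = mex{0,0} = 1
G(9) = mex{0,0} = 1
G(10) = mex{1,0,0} = 2
G(11) = mex{1,0,0} = 2
G(12) = mex{1,1,0} = 2
G(13) = mex{1,1,0} = 2
G(14) = mex{1,1,0} = 2
G(15) = mex{2,1,1} = 0
G(16) = mex{2,1,1} = 0
G(17) = mex{2,2,1} = 0
G(18) = mex{2,2,1} = 0
G(19) = mex{2,2,1} = 0
G(20) = mex{0,2,2} = 1
G(21) = mex{0,2,2} = 1

1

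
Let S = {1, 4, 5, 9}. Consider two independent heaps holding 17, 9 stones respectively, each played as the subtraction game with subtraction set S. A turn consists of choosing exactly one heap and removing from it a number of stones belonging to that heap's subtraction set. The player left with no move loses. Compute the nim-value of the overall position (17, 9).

All heaps use S = {1, 4, 5, 9}:
G(0) = 0
G(1) = mex{0} = 1
G(2) = mex{1} = 0
G(3) = mex{0} = 1
G(4) = mex{1,0} = 2
G(5) = mex{2,1,0} = 3
G(6) = mex{3,0,1} = 2
G(7) = mex{2,1,0} = 3
G(8) = mex{3,2,1} = 0
G(9) = mex{0,3,2,0} = 1
G(10) = mex{1,2,3,1} = 0
G(11) = mex{0,3,2,0} = 1
G(12) = mex{1,0,3,1} = 2
G(13) = mex{2,1,0,2} = 3
G(14) = mex{3,0,1,3} = 2
G(15) = mex{2,1,0,2} = 3
G(16) = mex{3,2,1,3} = 0
G(17) = mex{0,3,2,0} = 1
Heap A: G(17) = 1.
Heap B: G(9) = 1.
Combined Grundy value = 1 ⊕ 1 = 0.

0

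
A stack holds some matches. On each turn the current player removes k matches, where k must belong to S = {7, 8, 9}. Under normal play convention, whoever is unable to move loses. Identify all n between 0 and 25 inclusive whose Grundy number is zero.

0, 1, 2, 3, 4, 5, 6, 16, 17, 18, 19, 20, 21, 22

n :  0  1  2  3  4  5  6  7  8  9 10 11 12 13 14 15 16 17 18 19 20 21 22 23 24 25
G :  0  0  0  0  0  0  0  1  1  1  1  1  1  1  2  2  0  0  0  0  0  0  0  1  1  1
P-positions are exactly the n with G(n) = 0.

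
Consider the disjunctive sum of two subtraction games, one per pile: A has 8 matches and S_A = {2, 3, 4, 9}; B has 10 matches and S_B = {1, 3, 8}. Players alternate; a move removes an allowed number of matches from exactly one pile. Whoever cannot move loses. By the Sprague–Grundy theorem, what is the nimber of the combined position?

3

Pile A, S = {2, 3, 4, 9}:
G(0) = 0
G(1) = mex{} = 0
G(2) = mex{0} = 1
G(3) = mex{0,0} = 1
G(4) = mex{1,0,0} = 2
G(5) = mex{1,1,0} = 2
G(6) = mex{2,1,1} = 0
G(7) = mex{2,2,1} = 0
G(8) = mex{0,2,2} = 1
G_A(8) = 1.
Pile B, S = {1, 3, 8}:
G(0) = 0
G(1) = mex{0} = 1
G(2) = mex{1} = 0
G(3) = mex{0,0} = 1
G(4) = mex{1,1} = 0
G(5) = mex{0,0} = 1
G(6) = mex{1,1} = 0
G(7) = mex{0,0} = 1
G(8) = mex{1,1,0} = 2
G(9) = mex{2,0,1} = 3
G(10) = mex{3,1,0} = 2
G_B(10) = 2.
Combined Grundy value = 1 ⊕ 2 = 3.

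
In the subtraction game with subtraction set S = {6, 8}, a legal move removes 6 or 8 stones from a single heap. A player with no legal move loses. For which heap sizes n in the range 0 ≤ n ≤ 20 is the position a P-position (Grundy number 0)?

0, 1, 2, 3, 4, 5, 14, 15, 16, 17, 18, 19

G(0) = 0
G(1) = mex{} = 0
G(2) = mex{} = 0
G(3) = mex{} = 0
G(4) = mex{} = 0
G(5) = mex{} = 0
G(6) = mex{0} = 1
G(7) = mex{0} = 1
G(8) = mex{0,0} = 1
G(9) = mex{0,0} = 1
G(10) = mex{0,0} = 1
G(11) = mex{0,0} = 1
G(12) = mex{1,0} = 2
G(13) = mex{1,0} = 2
G(14) = mex{1,1} = 0
G(15) = mex{1,1} = 0
G(16) = mex{1,1} = 0
G(17) = mex{1,1} = 0
G(18) = mex{2,1} = 0
G(19) = mex{2,1} = 0
G(20) = mex{0,2} = 1
P-positions are exactly the n with G(n) = 0.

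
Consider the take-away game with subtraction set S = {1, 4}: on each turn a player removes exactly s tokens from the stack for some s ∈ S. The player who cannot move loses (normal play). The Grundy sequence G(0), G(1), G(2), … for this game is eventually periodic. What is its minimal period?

n :  0  1  2  3  4  5  6  7  8  9 10 11 12 13 14
G :  0  1  0  1  2  0  1  0  1  2  0  1  0  1  2
G(n+5) = G(n) holds for n = 0,…,3 (a full window of length max(S) = 4), so the sequence is purely periodic with period 5.

5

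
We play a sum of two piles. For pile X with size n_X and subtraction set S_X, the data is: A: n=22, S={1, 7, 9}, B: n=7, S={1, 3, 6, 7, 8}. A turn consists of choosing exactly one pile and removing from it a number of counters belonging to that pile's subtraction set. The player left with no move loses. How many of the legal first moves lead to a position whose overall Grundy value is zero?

2

Pile A, S = {1, 7, 9}:
G(0) = 0
G(1) = mex{0} = 1
G(2) = mex{1} = 0
G(3) = mex{0} = 1
G(4) = mex{1} = 0
G(5) = mex{0} = 1
G(6) = mex{1} = 0
G(7) = mex{0,0} = 1
G(8) = mex{1,1} = 0
G(9) = mex{0,0,0} = 1
G(10) = mex{1,1,1} = 0
G(11) = mex{0,0,0} = 1
G(12) = mex{1,1,1} = 0
G(13) = mex{0,0,0} = 1
G(14) = mex{1,1,1} = 0
G(15) = mex{0,0,0} = 1
G(16) = mex{1,1,1} = 0
G(17) = mex{0,0,0} = 1
G(18) = mex{1,1,1} = 0
G(19) = mex{0,0,0} = 1
G(20) = mex{1,1,1} = 0
G(21) = mex{0,0,0} = 1
G(22) = mex{1,1,1} = 0
G_A(22) = 0.
Pile B, S = {1, 3, 6, 7, 8}:
G(0) = 0
G(1) = mex{0} = 1
G(2) = mex{1} = 0
G(3) = mex{0,0} = 1
G(4) = mex{1,1} = 0
G(5) = mex{0,0} = 1
G(6) = mex{1,1,0} = 2
G(7) = mex{2,0,1,0} = 3
G_B(7) = 3.
Combined Grundy value = 0 ⊕ 3 = 3.
A winning move leaves total XOR = 0, i.e. changes one component's Grundy value g to g ⊕ X where X is the current total.
Pile A: need g' = 0⊕3 = 3. Options: 22−1→G=1, 22−7→G=1, 22−9→G=1. Hits: 0.
Pile B: need g' = 3⊕3 = 0. Options: 7−1→G=2, 7−3→G=0, 7−6→G=1, 7−7→G=0. Hits: 2.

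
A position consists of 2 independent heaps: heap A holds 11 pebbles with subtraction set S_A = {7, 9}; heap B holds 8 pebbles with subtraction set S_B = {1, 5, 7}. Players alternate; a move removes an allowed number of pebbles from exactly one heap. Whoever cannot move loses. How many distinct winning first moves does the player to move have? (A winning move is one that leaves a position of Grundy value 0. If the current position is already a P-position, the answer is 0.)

5

Heap A, S = {7, 9}:
G(0) = 0
G(1) = mex{} = 0
G(2) = mex{} = 0
G(3) = mex{} = 0
G(4) = mex{} = 0
G(5) = mex{} = 0
G(6) = mex{} = 0
G(7) = mex{0} = 1
G(8) = mex{0} = 1
G(9) = mex{0,0} = 1
G(10) = mex{0,0} = 1
G(11) = mex{0,0} = 1
G_A(11) = 1.
Heap B, S = {1, 5, 7}:
G(0) = 0
G(1) = mex{0} = 1
G(2) = mex{1} = 0
G(3) = mex{0} = 1
G(4) = mex{1} = 0
G(5) = mex{0,0} = 1
G(6) = mex{1,1} = 0
G(7) = mex{0,0,0} = 1
G(8) = mex{1,1,1} = 0
G_B(8) = 0.
Combined Grundy value = 1 ⊕ 0 = 1.
A winning move leaves total XOR = 0, i.e. changes one component's Grundy value g to g ⊕ X where X is the current total.
Heap A: need g' = 1⊕1 = 0. Options: 11−7→G=0, 11−9→G=0. Hits: 2.
Heap B: need g' = 0⊕1 = 1. Options: 8−1→G=1, 8−5→G=1, 8−7→G=1. Hits: 3.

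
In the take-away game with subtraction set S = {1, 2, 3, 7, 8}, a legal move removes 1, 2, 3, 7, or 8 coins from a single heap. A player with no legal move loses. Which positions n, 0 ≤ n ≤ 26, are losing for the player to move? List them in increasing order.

0, 4, 9, 13, 18, 22

n :  0  1  2  3  4  5  6  7  8  9 10 11 12 13 14 15 16 17 18 19 20 21 22 23 24 25 26
G :  0  1  2  3  0  1  2  3  4  0  1  2  3  0  1  2  3  4  0  1  2  3  0  1  2  3  4
P-positions are exactly the n with G(n) = 0.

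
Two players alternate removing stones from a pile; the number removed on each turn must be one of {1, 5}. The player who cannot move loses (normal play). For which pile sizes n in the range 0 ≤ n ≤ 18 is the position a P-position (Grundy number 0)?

0, 2, 4, 6, 8, 10, 12, 14, 16, 18

G(0) = 0
G(1) = mex{0} = 1
G(2) = mex{1} = 0
G(3) = mex{0} = 1
G(4) = mex{1} = 0
G(5) = mex{0,0} = 1
G(6) = mex{1,1} = 0
G(7) = mex{0,0} = 1
G(8) = mex{1,1} = 0
G(9) = mex{0,0} = 1
G(10) = mex{1,1} = 0
G(11) = mex{0,0} = 1
G(12) = mex{1,1} = 0
G(13) = mex{0,0} = 1
G(14) = mex{1,1} = 0
G(15) = mex{0,0} = 1
G(16) = mex{1,1} = 0
G(17) = mex{0,0} = 1
G(18) = mex{1,1} = 0
P-positions are exactly the n with G(n) = 0.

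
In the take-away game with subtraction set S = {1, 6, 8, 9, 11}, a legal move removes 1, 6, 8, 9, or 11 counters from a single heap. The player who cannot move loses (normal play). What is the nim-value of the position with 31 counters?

0

n :  0  1  2  3  4  5  6  7  8  9 10 11 12 13 14 15 16 17 18 19 20 21 22 23 24 25 26 27 28 29 30 31
G :  0  1  0  1  0  1  2  0  1  2  3  2  3  2  0  1  2  0  1  0  1  0  1  2  0  1  2  3  2  3  2  0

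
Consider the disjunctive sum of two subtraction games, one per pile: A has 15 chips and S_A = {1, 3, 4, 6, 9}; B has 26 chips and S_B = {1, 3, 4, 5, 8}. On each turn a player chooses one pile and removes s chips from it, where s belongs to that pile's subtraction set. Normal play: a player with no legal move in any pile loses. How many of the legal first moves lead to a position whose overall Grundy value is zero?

2

Pile A, S = {1, 3, 4, 6, 9}:
n :  0  1  2  3  4  5  6  7  8  9 10 11 12 13 14 15
G :  0  1  0  1  2  3  2  0  1  4  3  2  0  1  0  1
G_A(15) = 1.
Pile B, S = {1, 3, 4, 5, 8}:
n :  0  1  2  3  4  5  6  7  8  9 10 11 12 13 14 15 16 17 18 19 20 21 22 23 24 25 26
G :  0  1  0  1  2  3  2  3  4  0  1  0  1  2  3  2  3  4  0  1  0  1  2  3  2  3  4
G_B(26) = 4.
Combined Grundy value = 1 ⊕ 4 = 5.
A winning move leaves total XOR = 0, i.e. changes one component's Grundy value g to g ⊕ X where X is the current total.
Pile A: need g' = 1⊕5 = 4. Options: 15−1→G=0, 15−3→G=0, 15−4→G=2, 15−6→G=4, 15−9→G=2. Hits: 1.
Pile B: need g' = 4⊕5 = 1. Options: 26−1→G=3, 26−3→G=3, 26−4→G=2, 26−5→G=1, 26−8→G=0. Hits: 1.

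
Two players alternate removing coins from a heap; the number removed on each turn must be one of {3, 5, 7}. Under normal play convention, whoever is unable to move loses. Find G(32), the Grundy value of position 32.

0

n :  0  1  2  3  4  5  6  7  8  9 10 11 12 13 14 15 16 17 18 19 20 21 22 23 24 25 26 27 28 29 30 31 32
G :  0  0  0  1  1  1  2  2  2  3  0  0  0  1  1  1  2  2  2  3  0  0  0  1  1  1  2  2  2  3  0  0  0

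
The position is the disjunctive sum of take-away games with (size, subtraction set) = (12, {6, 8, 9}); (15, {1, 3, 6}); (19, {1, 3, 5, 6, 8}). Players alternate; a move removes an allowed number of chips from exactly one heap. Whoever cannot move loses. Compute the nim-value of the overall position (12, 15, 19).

Heap A, S = {6, 8, 9}:
n :  0  1  2  3  4  5  6  7  8  9 10 11 12
G :  0  0  0  0  0  0  1  1  1  1  1  1  2
G_A(12) = 2.
Heap B, S = {1, 3, 6}:
n :  0  1  2  3  4  5  6  7  8  9 10 11 12 13 14 15
G :  0  1  0  1  0  1  2  3  2  0  1  0  1  0  1  2
G_B(15) = 2.
Heap C, S = {1, 3, 5, 6, 8}:
G(0) = 0
G(1) = mex{0} = 1
G(2) = mex{1} = 0
G(3) = mex{0,0} = 1
G(4) = mex{1,1} = 0
G(5) = mex{0,0,0} = 1
G(6) = mex{1,1,1,0} = 2
G(7) = mex{2,0,0,1} = 3
G(8) = mex{3,1,1,0,0} = 2
G(9) = mex{2,2,0,1,1} = 3
G(10) = mex{3,3,1,0,0} = 2
G(11) = mex{2,2,2,1,1} = 0
G(12) = mex{0,3,3,2,0} = 1
G(13) = mex{1,2,2,3,1} = 0
G(14) = mex{0,0,3,2,2} = 1
G(15) = mex{1,1,2,3,3} = 0
G(16) = mex{0,0,0,2,2} = 1
G(17) = mex{1,1,1,0,3} = 2
G(18) = mex{2,0,0,1,2} = 3
G(19) = mex{3,1,1,0,0} = 2
G_C(19) = 2.
Combined Grundy value = 2 ⊕ 2 ⊕ 2 = 2.

2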